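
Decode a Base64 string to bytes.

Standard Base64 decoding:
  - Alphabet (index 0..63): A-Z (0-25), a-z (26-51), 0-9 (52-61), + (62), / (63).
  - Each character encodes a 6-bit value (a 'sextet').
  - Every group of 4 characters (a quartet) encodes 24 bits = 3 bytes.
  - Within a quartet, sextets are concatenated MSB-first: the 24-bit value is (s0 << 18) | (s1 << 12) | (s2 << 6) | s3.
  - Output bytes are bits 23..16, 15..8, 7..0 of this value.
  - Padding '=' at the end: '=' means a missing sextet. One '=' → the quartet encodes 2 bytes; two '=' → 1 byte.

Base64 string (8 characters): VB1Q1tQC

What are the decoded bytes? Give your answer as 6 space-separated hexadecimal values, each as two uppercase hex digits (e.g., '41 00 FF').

Answer: 54 1D 50 D6 D4 02

Derivation:
After char 0 ('V'=21): chars_in_quartet=1 acc=0x15 bytes_emitted=0
After char 1 ('B'=1): chars_in_quartet=2 acc=0x541 bytes_emitted=0
After char 2 ('1'=53): chars_in_quartet=3 acc=0x15075 bytes_emitted=0
After char 3 ('Q'=16): chars_in_quartet=4 acc=0x541D50 -> emit 54 1D 50, reset; bytes_emitted=3
After char 4 ('1'=53): chars_in_quartet=1 acc=0x35 bytes_emitted=3
After char 5 ('t'=45): chars_in_quartet=2 acc=0xD6D bytes_emitted=3
After char 6 ('Q'=16): chars_in_quartet=3 acc=0x35B50 bytes_emitted=3
After char 7 ('C'=2): chars_in_quartet=4 acc=0xD6D402 -> emit D6 D4 02, reset; bytes_emitted=6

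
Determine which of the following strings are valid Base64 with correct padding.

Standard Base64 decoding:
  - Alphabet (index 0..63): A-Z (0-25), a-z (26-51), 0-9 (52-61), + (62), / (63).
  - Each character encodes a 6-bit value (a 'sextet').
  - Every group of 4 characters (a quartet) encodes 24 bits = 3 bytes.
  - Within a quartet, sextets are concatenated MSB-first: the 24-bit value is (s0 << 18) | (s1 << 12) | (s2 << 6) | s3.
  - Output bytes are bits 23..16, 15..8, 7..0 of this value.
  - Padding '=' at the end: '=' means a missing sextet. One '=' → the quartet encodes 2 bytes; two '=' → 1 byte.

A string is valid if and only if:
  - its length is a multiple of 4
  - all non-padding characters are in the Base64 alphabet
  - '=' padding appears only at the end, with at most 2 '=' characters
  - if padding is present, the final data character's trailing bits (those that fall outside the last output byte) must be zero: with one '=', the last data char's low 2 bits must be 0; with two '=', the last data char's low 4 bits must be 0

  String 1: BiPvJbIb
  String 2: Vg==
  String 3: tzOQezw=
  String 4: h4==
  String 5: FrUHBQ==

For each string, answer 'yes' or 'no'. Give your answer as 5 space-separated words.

Answer: yes yes yes no yes

Derivation:
String 1: 'BiPvJbIb' → valid
String 2: 'Vg==' → valid
String 3: 'tzOQezw=' → valid
String 4: 'h4==' → invalid (bad trailing bits)
String 5: 'FrUHBQ==' → valid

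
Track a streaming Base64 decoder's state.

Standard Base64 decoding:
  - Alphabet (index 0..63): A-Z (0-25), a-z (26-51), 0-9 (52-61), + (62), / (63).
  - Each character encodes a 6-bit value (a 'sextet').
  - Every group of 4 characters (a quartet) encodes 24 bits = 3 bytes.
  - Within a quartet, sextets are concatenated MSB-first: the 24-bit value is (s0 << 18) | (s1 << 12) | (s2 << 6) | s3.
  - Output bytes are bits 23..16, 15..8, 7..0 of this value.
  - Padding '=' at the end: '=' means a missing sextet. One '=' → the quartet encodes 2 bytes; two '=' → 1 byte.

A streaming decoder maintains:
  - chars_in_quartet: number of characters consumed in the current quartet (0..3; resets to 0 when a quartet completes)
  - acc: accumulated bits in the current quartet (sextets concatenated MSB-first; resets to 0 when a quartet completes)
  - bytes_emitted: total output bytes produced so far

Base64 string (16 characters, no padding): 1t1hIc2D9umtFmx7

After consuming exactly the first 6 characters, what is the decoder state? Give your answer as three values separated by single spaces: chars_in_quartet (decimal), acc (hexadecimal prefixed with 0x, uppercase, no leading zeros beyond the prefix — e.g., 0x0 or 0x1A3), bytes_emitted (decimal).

Answer: 2 0x21C 3

Derivation:
After char 0 ('1'=53): chars_in_quartet=1 acc=0x35 bytes_emitted=0
After char 1 ('t'=45): chars_in_quartet=2 acc=0xD6D bytes_emitted=0
After char 2 ('1'=53): chars_in_quartet=3 acc=0x35B75 bytes_emitted=0
After char 3 ('h'=33): chars_in_quartet=4 acc=0xD6DD61 -> emit D6 DD 61, reset; bytes_emitted=3
After char 4 ('I'=8): chars_in_quartet=1 acc=0x8 bytes_emitted=3
After char 5 ('c'=28): chars_in_quartet=2 acc=0x21C bytes_emitted=3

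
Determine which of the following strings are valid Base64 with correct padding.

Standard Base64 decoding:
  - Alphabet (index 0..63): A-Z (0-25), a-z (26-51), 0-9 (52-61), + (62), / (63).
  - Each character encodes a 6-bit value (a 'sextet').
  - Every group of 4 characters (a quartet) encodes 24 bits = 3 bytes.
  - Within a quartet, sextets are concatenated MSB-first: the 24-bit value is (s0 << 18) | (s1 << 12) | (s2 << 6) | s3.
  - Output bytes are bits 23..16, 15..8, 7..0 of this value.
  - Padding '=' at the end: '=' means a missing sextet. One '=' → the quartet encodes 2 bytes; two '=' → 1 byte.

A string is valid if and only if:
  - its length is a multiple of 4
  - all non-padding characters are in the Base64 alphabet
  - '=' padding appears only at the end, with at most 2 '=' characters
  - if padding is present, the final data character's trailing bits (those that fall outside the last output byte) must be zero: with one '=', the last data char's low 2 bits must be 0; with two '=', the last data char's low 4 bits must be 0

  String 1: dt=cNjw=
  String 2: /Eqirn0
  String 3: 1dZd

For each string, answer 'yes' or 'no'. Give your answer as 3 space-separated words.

Answer: no no yes

Derivation:
String 1: 'dt=cNjw=' → invalid (bad char(s): ['=']; '=' in middle)
String 2: '/Eqirn0' → invalid (len=7 not mult of 4)
String 3: '1dZd' → valid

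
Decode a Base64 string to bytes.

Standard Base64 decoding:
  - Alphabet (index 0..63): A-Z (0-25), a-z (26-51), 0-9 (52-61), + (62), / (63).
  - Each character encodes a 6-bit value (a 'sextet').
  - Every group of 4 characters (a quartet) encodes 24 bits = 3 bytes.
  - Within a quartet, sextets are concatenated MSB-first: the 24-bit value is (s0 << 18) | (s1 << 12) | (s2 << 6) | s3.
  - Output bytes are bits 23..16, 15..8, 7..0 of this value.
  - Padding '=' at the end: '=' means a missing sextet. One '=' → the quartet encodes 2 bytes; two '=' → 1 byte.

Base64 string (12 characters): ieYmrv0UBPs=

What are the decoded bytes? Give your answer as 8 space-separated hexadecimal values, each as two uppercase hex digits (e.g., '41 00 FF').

Answer: 89 E6 26 AE FD 14 04 FB

Derivation:
After char 0 ('i'=34): chars_in_quartet=1 acc=0x22 bytes_emitted=0
After char 1 ('e'=30): chars_in_quartet=2 acc=0x89E bytes_emitted=0
After char 2 ('Y'=24): chars_in_quartet=3 acc=0x22798 bytes_emitted=0
After char 3 ('m'=38): chars_in_quartet=4 acc=0x89E626 -> emit 89 E6 26, reset; bytes_emitted=3
After char 4 ('r'=43): chars_in_quartet=1 acc=0x2B bytes_emitted=3
After char 5 ('v'=47): chars_in_quartet=2 acc=0xAEF bytes_emitted=3
After char 6 ('0'=52): chars_in_quartet=3 acc=0x2BBF4 bytes_emitted=3
After char 7 ('U'=20): chars_in_quartet=4 acc=0xAEFD14 -> emit AE FD 14, reset; bytes_emitted=6
After char 8 ('B'=1): chars_in_quartet=1 acc=0x1 bytes_emitted=6
After char 9 ('P'=15): chars_in_quartet=2 acc=0x4F bytes_emitted=6
After char 10 ('s'=44): chars_in_quartet=3 acc=0x13EC bytes_emitted=6
Padding '=': partial quartet acc=0x13EC -> emit 04 FB; bytes_emitted=8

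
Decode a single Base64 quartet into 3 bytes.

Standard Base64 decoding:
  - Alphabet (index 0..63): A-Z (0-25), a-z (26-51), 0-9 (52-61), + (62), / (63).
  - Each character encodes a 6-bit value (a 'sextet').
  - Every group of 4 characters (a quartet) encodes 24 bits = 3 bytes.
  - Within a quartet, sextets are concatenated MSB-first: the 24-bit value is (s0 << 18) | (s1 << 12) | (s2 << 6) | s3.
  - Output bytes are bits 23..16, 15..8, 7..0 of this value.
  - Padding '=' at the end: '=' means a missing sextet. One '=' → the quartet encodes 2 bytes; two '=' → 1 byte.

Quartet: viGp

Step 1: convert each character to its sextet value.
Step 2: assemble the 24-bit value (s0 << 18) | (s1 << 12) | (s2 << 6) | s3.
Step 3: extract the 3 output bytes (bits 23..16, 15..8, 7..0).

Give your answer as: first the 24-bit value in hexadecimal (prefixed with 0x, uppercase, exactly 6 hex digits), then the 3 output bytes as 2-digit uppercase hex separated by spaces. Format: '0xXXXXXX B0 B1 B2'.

Sextets: v=47, i=34, G=6, p=41
24-bit: (47<<18) | (34<<12) | (6<<6) | 41
      = 0xBC0000 | 0x022000 | 0x000180 | 0x000029
      = 0xBE21A9
Bytes: (v>>16)&0xFF=BE, (v>>8)&0xFF=21, v&0xFF=A9

Answer: 0xBE21A9 BE 21 A9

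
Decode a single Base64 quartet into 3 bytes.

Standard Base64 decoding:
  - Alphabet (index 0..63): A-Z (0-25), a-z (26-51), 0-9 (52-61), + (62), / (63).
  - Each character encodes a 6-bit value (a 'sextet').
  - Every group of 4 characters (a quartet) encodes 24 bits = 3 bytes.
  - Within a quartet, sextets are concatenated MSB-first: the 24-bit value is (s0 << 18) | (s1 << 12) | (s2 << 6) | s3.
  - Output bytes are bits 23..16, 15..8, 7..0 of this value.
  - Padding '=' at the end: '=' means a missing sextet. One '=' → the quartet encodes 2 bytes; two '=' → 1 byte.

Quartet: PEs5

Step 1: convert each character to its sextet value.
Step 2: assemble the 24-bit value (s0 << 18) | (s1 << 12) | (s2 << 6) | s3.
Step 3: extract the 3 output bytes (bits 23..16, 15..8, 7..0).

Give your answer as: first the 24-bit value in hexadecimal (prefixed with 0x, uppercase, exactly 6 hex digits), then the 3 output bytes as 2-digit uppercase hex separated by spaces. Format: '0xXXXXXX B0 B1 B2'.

Answer: 0x3C4B39 3C 4B 39

Derivation:
Sextets: P=15, E=4, s=44, 5=57
24-bit: (15<<18) | (4<<12) | (44<<6) | 57
      = 0x3C0000 | 0x004000 | 0x000B00 | 0x000039
      = 0x3C4B39
Bytes: (v>>16)&0xFF=3C, (v>>8)&0xFF=4B, v&0xFF=39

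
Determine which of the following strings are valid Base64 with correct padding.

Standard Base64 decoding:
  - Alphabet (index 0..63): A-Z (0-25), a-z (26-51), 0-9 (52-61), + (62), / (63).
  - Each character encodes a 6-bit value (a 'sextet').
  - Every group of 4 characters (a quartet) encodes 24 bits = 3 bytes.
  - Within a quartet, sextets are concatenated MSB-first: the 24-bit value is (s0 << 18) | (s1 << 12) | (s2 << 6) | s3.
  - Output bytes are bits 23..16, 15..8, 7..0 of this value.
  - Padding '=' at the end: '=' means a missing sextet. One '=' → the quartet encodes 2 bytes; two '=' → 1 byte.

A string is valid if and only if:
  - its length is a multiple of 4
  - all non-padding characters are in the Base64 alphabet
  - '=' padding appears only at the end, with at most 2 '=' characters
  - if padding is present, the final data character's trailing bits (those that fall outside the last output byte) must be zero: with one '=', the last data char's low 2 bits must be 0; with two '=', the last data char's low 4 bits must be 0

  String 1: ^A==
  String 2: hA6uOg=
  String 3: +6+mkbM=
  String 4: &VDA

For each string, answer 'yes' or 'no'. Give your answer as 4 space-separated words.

Answer: no no yes no

Derivation:
String 1: '^A==' → invalid (bad char(s): ['^'])
String 2: 'hA6uOg=' → invalid (len=7 not mult of 4)
String 3: '+6+mkbM=' → valid
String 4: '&VDA' → invalid (bad char(s): ['&'])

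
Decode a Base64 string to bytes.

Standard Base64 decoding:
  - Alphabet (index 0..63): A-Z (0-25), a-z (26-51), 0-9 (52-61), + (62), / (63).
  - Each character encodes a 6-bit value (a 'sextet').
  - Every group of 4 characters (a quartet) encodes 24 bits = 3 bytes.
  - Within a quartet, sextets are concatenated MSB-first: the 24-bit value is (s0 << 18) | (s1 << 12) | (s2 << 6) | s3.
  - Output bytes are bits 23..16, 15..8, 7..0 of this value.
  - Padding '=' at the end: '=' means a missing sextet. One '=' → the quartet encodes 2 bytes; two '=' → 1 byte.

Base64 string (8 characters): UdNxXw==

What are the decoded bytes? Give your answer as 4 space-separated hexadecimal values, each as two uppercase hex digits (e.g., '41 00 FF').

After char 0 ('U'=20): chars_in_quartet=1 acc=0x14 bytes_emitted=0
After char 1 ('d'=29): chars_in_quartet=2 acc=0x51D bytes_emitted=0
After char 2 ('N'=13): chars_in_quartet=3 acc=0x1474D bytes_emitted=0
After char 3 ('x'=49): chars_in_quartet=4 acc=0x51D371 -> emit 51 D3 71, reset; bytes_emitted=3
After char 4 ('X'=23): chars_in_quartet=1 acc=0x17 bytes_emitted=3
After char 5 ('w'=48): chars_in_quartet=2 acc=0x5F0 bytes_emitted=3
Padding '==': partial quartet acc=0x5F0 -> emit 5F; bytes_emitted=4

Answer: 51 D3 71 5F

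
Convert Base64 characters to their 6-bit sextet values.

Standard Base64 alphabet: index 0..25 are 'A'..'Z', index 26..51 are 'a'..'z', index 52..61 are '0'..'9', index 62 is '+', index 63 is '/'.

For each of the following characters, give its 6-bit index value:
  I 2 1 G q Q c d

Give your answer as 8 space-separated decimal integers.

Answer: 8 54 53 6 42 16 28 29

Derivation:
'I': A..Z range, ord('I') − ord('A') = 8
'2': 0..9 range, 52 + ord('2') − ord('0') = 54
'1': 0..9 range, 52 + ord('1') − ord('0') = 53
'G': A..Z range, ord('G') − ord('A') = 6
'q': a..z range, 26 + ord('q') − ord('a') = 42
'Q': A..Z range, ord('Q') − ord('A') = 16
'c': a..z range, 26 + ord('c') − ord('a') = 28
'd': a..z range, 26 + ord('d') − ord('a') = 29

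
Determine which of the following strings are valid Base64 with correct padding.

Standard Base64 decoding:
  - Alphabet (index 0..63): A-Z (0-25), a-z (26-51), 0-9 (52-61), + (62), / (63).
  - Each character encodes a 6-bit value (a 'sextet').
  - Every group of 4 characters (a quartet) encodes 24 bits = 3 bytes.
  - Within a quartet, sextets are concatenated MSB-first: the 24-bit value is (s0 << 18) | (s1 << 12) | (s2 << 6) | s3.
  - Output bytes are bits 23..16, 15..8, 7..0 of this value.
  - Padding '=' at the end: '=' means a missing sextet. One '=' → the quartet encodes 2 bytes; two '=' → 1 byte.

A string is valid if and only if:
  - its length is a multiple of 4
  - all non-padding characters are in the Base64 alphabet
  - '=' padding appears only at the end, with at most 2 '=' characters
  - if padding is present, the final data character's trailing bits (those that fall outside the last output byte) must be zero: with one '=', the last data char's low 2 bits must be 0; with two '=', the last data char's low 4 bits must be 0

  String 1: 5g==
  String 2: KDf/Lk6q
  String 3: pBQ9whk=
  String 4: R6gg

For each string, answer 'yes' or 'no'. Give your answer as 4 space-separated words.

Answer: yes yes yes yes

Derivation:
String 1: '5g==' → valid
String 2: 'KDf/Lk6q' → valid
String 3: 'pBQ9whk=' → valid
String 4: 'R6gg' → valid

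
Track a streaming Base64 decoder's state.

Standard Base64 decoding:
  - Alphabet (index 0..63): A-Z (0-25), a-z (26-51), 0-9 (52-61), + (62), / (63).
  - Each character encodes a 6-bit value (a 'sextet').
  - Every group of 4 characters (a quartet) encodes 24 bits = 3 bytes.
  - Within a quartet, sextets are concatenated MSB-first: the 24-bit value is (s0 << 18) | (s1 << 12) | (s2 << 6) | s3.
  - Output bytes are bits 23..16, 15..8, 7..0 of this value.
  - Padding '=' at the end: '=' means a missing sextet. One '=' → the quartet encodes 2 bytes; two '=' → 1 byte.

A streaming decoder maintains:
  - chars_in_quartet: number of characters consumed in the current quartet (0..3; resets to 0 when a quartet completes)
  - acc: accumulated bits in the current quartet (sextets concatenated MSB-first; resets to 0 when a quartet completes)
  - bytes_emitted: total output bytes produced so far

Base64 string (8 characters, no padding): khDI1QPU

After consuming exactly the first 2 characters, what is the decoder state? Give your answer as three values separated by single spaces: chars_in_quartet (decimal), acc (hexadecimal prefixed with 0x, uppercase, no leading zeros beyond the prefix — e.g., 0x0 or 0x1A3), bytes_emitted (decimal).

Answer: 2 0x921 0

Derivation:
After char 0 ('k'=36): chars_in_quartet=1 acc=0x24 bytes_emitted=0
After char 1 ('h'=33): chars_in_quartet=2 acc=0x921 bytes_emitted=0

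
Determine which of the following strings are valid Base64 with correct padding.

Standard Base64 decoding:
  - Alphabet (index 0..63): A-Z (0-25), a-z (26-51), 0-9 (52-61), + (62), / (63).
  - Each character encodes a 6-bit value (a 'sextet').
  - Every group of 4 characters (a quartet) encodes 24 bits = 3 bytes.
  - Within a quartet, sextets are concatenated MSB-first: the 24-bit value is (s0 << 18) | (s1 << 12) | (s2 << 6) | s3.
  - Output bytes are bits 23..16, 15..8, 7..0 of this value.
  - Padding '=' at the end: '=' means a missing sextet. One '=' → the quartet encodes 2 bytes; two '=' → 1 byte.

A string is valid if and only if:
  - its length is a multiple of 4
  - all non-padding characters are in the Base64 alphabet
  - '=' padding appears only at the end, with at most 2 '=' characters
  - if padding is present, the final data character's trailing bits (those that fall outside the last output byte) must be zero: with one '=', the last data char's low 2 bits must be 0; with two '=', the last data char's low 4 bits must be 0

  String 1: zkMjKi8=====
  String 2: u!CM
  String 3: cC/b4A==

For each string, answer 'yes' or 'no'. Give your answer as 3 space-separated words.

Answer: no no yes

Derivation:
String 1: 'zkMjKi8=====' → invalid (5 pad chars (max 2))
String 2: 'u!CM' → invalid (bad char(s): ['!'])
String 3: 'cC/b4A==' → valid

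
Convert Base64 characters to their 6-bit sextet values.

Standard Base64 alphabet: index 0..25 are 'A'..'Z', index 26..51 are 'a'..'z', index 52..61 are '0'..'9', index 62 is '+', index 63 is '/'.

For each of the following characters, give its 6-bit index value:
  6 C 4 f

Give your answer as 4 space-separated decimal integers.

'6': 0..9 range, 52 + ord('6') − ord('0') = 58
'C': A..Z range, ord('C') − ord('A') = 2
'4': 0..9 range, 52 + ord('4') − ord('0') = 56
'f': a..z range, 26 + ord('f') − ord('a') = 31

Answer: 58 2 56 31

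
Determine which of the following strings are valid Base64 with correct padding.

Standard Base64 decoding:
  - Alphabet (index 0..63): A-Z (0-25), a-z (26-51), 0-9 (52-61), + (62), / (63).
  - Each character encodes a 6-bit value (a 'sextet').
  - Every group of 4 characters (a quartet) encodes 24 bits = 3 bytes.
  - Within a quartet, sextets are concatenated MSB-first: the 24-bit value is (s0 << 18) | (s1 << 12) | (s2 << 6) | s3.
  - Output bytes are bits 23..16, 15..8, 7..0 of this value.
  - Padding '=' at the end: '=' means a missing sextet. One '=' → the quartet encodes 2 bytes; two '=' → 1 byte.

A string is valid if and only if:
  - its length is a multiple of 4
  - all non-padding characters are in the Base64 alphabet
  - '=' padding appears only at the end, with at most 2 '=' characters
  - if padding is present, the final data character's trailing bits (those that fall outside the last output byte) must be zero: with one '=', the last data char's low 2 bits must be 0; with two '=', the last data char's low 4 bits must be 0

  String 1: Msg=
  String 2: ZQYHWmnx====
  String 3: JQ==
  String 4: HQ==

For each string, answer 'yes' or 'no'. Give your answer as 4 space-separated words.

String 1: 'Msg=' → valid
String 2: 'ZQYHWmnx====' → invalid (4 pad chars (max 2))
String 3: 'JQ==' → valid
String 4: 'HQ==' → valid

Answer: yes no yes yes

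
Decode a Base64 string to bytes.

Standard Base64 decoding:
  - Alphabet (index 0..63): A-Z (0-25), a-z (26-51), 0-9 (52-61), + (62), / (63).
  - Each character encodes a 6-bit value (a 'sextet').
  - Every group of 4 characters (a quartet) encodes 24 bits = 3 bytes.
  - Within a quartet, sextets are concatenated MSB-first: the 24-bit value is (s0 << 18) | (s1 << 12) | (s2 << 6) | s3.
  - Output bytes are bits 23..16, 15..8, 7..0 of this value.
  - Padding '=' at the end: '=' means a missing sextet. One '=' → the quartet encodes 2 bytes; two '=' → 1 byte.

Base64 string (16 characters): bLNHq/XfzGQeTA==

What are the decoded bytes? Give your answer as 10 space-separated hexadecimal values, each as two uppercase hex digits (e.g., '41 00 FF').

Answer: 6C B3 47 AB F5 DF CC 64 1E 4C

Derivation:
After char 0 ('b'=27): chars_in_quartet=1 acc=0x1B bytes_emitted=0
After char 1 ('L'=11): chars_in_quartet=2 acc=0x6CB bytes_emitted=0
After char 2 ('N'=13): chars_in_quartet=3 acc=0x1B2CD bytes_emitted=0
After char 3 ('H'=7): chars_in_quartet=4 acc=0x6CB347 -> emit 6C B3 47, reset; bytes_emitted=3
After char 4 ('q'=42): chars_in_quartet=1 acc=0x2A bytes_emitted=3
After char 5 ('/'=63): chars_in_quartet=2 acc=0xABF bytes_emitted=3
After char 6 ('X'=23): chars_in_quartet=3 acc=0x2AFD7 bytes_emitted=3
After char 7 ('f'=31): chars_in_quartet=4 acc=0xABF5DF -> emit AB F5 DF, reset; bytes_emitted=6
After char 8 ('z'=51): chars_in_quartet=1 acc=0x33 bytes_emitted=6
After char 9 ('G'=6): chars_in_quartet=2 acc=0xCC6 bytes_emitted=6
After char 10 ('Q'=16): chars_in_quartet=3 acc=0x33190 bytes_emitted=6
After char 11 ('e'=30): chars_in_quartet=4 acc=0xCC641E -> emit CC 64 1E, reset; bytes_emitted=9
After char 12 ('T'=19): chars_in_quartet=1 acc=0x13 bytes_emitted=9
After char 13 ('A'=0): chars_in_quartet=2 acc=0x4C0 bytes_emitted=9
Padding '==': partial quartet acc=0x4C0 -> emit 4C; bytes_emitted=10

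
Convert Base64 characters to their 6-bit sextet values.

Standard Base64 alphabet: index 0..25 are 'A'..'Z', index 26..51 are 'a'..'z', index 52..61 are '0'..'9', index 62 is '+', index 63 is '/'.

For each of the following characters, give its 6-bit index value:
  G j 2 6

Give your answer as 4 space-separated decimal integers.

Answer: 6 35 54 58

Derivation:
'G': A..Z range, ord('G') − ord('A') = 6
'j': a..z range, 26 + ord('j') − ord('a') = 35
'2': 0..9 range, 52 + ord('2') − ord('0') = 54
'6': 0..9 range, 52 + ord('6') − ord('0') = 58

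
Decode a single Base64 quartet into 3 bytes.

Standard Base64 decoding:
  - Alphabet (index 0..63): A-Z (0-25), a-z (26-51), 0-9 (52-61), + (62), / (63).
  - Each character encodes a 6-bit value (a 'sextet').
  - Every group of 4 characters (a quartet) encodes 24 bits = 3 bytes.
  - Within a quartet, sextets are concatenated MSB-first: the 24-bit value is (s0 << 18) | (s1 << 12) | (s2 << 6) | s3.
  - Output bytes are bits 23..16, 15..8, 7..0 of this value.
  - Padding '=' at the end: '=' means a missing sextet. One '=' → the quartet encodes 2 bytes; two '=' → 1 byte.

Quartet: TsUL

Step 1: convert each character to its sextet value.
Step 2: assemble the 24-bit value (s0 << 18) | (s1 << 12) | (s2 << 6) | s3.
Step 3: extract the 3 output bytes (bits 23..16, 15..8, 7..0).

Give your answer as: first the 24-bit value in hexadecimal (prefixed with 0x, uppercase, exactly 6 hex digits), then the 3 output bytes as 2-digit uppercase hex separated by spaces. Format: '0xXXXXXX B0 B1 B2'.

Answer: 0x4EC50B 4E C5 0B

Derivation:
Sextets: T=19, s=44, U=20, L=11
24-bit: (19<<18) | (44<<12) | (20<<6) | 11
      = 0x4C0000 | 0x02C000 | 0x000500 | 0x00000B
      = 0x4EC50B
Bytes: (v>>16)&0xFF=4E, (v>>8)&0xFF=C5, v&0xFF=0B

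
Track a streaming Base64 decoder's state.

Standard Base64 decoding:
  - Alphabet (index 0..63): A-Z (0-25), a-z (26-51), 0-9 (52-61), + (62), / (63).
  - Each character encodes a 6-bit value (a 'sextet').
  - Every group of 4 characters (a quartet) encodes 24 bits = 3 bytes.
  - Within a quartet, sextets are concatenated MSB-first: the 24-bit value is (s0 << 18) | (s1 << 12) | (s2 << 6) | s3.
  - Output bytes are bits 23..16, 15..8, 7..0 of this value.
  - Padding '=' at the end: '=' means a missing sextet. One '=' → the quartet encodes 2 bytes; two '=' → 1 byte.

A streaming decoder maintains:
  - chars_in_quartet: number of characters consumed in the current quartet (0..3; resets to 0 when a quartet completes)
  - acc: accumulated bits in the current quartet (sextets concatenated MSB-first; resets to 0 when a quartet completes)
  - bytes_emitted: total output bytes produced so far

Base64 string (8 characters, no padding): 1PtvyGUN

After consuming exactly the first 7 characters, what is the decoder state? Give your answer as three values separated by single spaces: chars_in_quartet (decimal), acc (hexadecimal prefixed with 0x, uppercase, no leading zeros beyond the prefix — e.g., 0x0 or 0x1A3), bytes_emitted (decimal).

After char 0 ('1'=53): chars_in_quartet=1 acc=0x35 bytes_emitted=0
After char 1 ('P'=15): chars_in_quartet=2 acc=0xD4F bytes_emitted=0
After char 2 ('t'=45): chars_in_quartet=3 acc=0x353ED bytes_emitted=0
After char 3 ('v'=47): chars_in_quartet=4 acc=0xD4FB6F -> emit D4 FB 6F, reset; bytes_emitted=3
After char 4 ('y'=50): chars_in_quartet=1 acc=0x32 bytes_emitted=3
After char 5 ('G'=6): chars_in_quartet=2 acc=0xC86 bytes_emitted=3
After char 6 ('U'=20): chars_in_quartet=3 acc=0x32194 bytes_emitted=3

Answer: 3 0x32194 3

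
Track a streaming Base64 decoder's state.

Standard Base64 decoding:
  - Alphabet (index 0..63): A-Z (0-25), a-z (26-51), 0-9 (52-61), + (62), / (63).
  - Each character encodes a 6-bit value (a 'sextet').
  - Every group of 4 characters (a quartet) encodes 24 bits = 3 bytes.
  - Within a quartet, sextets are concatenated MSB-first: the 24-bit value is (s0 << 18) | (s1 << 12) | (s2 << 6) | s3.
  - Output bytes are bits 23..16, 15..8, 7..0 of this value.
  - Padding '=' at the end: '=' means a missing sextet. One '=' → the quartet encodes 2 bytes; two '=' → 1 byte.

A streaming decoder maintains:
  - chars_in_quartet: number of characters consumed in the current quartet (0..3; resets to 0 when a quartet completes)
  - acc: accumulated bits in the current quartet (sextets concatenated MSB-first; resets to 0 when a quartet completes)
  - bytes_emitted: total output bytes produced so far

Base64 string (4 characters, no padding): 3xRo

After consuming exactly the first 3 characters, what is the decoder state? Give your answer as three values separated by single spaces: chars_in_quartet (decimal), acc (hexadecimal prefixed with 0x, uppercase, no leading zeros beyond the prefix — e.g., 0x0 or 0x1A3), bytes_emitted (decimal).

Answer: 3 0x37C51 0

Derivation:
After char 0 ('3'=55): chars_in_quartet=1 acc=0x37 bytes_emitted=0
After char 1 ('x'=49): chars_in_quartet=2 acc=0xDF1 bytes_emitted=0
After char 2 ('R'=17): chars_in_quartet=3 acc=0x37C51 bytes_emitted=0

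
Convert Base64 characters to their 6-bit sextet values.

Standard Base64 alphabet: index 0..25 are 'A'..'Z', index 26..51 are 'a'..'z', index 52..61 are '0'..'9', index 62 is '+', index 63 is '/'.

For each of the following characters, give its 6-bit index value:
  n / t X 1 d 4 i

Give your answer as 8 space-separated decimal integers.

Answer: 39 63 45 23 53 29 56 34

Derivation:
'n': a..z range, 26 + ord('n') − ord('a') = 39
'/': index 63
't': a..z range, 26 + ord('t') − ord('a') = 45
'X': A..Z range, ord('X') − ord('A') = 23
'1': 0..9 range, 52 + ord('1') − ord('0') = 53
'd': a..z range, 26 + ord('d') − ord('a') = 29
'4': 0..9 range, 52 + ord('4') − ord('0') = 56
'i': a..z range, 26 + ord('i') − ord('a') = 34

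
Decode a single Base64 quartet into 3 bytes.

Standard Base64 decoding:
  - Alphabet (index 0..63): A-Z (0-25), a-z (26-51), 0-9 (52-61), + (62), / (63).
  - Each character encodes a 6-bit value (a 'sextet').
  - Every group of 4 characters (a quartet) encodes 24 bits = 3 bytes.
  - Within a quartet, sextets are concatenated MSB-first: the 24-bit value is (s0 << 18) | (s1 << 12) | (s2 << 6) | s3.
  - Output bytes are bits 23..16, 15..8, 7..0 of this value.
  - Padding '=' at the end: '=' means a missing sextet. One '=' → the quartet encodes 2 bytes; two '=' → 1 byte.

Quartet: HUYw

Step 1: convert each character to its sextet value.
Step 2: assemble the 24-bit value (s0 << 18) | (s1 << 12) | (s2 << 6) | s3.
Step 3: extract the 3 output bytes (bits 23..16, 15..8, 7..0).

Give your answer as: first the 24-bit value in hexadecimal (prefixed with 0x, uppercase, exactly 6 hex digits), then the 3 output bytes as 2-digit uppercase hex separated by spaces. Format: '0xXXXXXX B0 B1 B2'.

Sextets: H=7, U=20, Y=24, w=48
24-bit: (7<<18) | (20<<12) | (24<<6) | 48
      = 0x1C0000 | 0x014000 | 0x000600 | 0x000030
      = 0x1D4630
Bytes: (v>>16)&0xFF=1D, (v>>8)&0xFF=46, v&0xFF=30

Answer: 0x1D4630 1D 46 30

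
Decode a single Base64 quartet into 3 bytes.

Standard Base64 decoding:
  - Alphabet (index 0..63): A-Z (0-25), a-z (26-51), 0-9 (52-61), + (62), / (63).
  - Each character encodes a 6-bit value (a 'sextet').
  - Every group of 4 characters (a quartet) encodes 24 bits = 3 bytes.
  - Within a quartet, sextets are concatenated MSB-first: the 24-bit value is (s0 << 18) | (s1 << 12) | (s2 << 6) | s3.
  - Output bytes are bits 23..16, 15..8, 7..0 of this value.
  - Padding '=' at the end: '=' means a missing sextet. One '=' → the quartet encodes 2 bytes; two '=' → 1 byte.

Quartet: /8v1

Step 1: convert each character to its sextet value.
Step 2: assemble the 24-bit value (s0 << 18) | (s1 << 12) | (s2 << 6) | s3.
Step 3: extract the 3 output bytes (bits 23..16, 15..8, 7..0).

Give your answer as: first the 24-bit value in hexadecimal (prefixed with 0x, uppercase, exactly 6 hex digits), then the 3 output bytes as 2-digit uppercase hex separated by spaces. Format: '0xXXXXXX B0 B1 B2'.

Answer: 0xFFCBF5 FF CB F5

Derivation:
Sextets: /=63, 8=60, v=47, 1=53
24-bit: (63<<18) | (60<<12) | (47<<6) | 53
      = 0xFC0000 | 0x03C000 | 0x000BC0 | 0x000035
      = 0xFFCBF5
Bytes: (v>>16)&0xFF=FF, (v>>8)&0xFF=CB, v&0xFF=F5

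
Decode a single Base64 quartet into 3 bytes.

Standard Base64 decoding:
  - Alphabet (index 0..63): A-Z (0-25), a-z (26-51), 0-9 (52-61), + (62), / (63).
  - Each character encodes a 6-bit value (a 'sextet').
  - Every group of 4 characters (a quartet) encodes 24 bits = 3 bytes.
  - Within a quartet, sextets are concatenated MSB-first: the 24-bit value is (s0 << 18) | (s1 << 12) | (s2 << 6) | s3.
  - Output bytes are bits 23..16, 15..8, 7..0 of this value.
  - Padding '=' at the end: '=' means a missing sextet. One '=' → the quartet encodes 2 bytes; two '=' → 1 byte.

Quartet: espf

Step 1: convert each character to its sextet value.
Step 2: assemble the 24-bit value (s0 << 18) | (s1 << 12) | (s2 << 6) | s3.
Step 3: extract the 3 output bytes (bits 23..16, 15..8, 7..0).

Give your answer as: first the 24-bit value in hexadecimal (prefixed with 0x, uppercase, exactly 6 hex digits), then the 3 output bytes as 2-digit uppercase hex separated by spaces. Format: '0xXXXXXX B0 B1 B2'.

Answer: 0x7ACA5F 7A CA 5F

Derivation:
Sextets: e=30, s=44, p=41, f=31
24-bit: (30<<18) | (44<<12) | (41<<6) | 31
      = 0x780000 | 0x02C000 | 0x000A40 | 0x00001F
      = 0x7ACA5F
Bytes: (v>>16)&0xFF=7A, (v>>8)&0xFF=CA, v&0xFF=5F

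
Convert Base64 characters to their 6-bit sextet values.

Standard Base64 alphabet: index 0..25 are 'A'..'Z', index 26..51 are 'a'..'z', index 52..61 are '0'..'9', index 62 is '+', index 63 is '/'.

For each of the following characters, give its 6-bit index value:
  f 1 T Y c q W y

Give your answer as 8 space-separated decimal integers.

Answer: 31 53 19 24 28 42 22 50

Derivation:
'f': a..z range, 26 + ord('f') − ord('a') = 31
'1': 0..9 range, 52 + ord('1') − ord('0') = 53
'T': A..Z range, ord('T') − ord('A') = 19
'Y': A..Z range, ord('Y') − ord('A') = 24
'c': a..z range, 26 + ord('c') − ord('a') = 28
'q': a..z range, 26 + ord('q') − ord('a') = 42
'W': A..Z range, ord('W') − ord('A') = 22
'y': a..z range, 26 + ord('y') − ord('a') = 50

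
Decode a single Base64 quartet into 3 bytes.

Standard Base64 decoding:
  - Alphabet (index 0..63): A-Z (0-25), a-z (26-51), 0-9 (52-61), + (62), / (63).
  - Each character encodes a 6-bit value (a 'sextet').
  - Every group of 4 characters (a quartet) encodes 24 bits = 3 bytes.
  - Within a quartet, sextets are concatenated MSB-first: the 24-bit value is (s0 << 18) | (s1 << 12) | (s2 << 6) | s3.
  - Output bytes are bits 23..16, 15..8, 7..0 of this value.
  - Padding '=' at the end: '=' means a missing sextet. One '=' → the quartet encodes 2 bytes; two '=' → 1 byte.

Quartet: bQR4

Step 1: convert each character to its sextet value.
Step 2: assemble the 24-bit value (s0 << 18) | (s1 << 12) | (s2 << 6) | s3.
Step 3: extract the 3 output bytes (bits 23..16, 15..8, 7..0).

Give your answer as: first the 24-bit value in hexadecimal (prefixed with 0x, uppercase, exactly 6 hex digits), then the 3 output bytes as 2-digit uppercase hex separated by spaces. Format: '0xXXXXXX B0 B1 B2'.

Sextets: b=27, Q=16, R=17, 4=56
24-bit: (27<<18) | (16<<12) | (17<<6) | 56
      = 0x6C0000 | 0x010000 | 0x000440 | 0x000038
      = 0x6D0478
Bytes: (v>>16)&0xFF=6D, (v>>8)&0xFF=04, v&0xFF=78

Answer: 0x6D0478 6D 04 78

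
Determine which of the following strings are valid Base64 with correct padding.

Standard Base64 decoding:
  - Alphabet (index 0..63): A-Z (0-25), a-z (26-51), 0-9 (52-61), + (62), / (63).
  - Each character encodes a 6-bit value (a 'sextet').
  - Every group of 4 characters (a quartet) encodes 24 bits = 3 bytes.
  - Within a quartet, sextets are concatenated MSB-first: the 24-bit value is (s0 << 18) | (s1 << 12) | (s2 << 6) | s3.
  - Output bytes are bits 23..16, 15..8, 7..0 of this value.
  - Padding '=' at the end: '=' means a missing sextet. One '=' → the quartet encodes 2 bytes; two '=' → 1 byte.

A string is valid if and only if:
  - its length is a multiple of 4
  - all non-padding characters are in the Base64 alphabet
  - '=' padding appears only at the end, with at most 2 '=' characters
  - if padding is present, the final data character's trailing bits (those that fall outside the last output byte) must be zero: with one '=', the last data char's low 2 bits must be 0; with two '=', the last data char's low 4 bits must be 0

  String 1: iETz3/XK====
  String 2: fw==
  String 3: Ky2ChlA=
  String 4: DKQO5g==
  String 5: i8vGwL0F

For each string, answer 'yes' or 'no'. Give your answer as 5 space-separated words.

Answer: no yes yes yes yes

Derivation:
String 1: 'iETz3/XK====' → invalid (4 pad chars (max 2))
String 2: 'fw==' → valid
String 3: 'Ky2ChlA=' → valid
String 4: 'DKQO5g==' → valid
String 5: 'i8vGwL0F' → valid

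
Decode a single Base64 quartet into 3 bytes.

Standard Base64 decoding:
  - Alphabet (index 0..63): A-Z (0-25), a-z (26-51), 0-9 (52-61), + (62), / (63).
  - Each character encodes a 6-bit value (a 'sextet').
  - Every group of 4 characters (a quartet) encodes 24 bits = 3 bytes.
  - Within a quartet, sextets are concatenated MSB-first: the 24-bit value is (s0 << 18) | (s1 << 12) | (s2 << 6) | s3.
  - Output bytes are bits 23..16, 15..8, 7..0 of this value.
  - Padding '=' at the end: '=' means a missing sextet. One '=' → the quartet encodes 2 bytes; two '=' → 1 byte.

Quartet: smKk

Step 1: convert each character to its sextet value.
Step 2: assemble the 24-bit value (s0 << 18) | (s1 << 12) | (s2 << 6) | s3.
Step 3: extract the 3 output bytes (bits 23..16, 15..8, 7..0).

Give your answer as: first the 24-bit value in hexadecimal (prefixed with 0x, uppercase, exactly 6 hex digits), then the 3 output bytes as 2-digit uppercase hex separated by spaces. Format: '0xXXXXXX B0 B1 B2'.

Answer: 0xB262A4 B2 62 A4

Derivation:
Sextets: s=44, m=38, K=10, k=36
24-bit: (44<<18) | (38<<12) | (10<<6) | 36
      = 0xB00000 | 0x026000 | 0x000280 | 0x000024
      = 0xB262A4
Bytes: (v>>16)&0xFF=B2, (v>>8)&0xFF=62, v&0xFF=A4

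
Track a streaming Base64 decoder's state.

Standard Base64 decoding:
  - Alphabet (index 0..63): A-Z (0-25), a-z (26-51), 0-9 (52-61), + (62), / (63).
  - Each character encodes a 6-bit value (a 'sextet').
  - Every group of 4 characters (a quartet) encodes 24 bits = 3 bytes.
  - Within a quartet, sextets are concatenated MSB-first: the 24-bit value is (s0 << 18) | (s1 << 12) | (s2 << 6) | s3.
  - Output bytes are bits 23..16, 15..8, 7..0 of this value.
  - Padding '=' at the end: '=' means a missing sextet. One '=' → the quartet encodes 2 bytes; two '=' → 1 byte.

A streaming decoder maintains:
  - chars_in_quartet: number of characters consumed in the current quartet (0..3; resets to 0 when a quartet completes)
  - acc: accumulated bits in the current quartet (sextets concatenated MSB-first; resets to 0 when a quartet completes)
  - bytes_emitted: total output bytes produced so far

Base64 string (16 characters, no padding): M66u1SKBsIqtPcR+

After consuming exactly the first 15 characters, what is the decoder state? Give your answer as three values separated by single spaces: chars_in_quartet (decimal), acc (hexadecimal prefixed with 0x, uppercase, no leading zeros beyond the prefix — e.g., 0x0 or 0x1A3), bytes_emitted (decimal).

Answer: 3 0xF711 9

Derivation:
After char 0 ('M'=12): chars_in_quartet=1 acc=0xC bytes_emitted=0
After char 1 ('6'=58): chars_in_quartet=2 acc=0x33A bytes_emitted=0
After char 2 ('6'=58): chars_in_quartet=3 acc=0xCEBA bytes_emitted=0
After char 3 ('u'=46): chars_in_quartet=4 acc=0x33AEAE -> emit 33 AE AE, reset; bytes_emitted=3
After char 4 ('1'=53): chars_in_quartet=1 acc=0x35 bytes_emitted=3
After char 5 ('S'=18): chars_in_quartet=2 acc=0xD52 bytes_emitted=3
After char 6 ('K'=10): chars_in_quartet=3 acc=0x3548A bytes_emitted=3
After char 7 ('B'=1): chars_in_quartet=4 acc=0xD52281 -> emit D5 22 81, reset; bytes_emitted=6
After char 8 ('s'=44): chars_in_quartet=1 acc=0x2C bytes_emitted=6
After char 9 ('I'=8): chars_in_quartet=2 acc=0xB08 bytes_emitted=6
After char 10 ('q'=42): chars_in_quartet=3 acc=0x2C22A bytes_emitted=6
After char 11 ('t'=45): chars_in_quartet=4 acc=0xB08AAD -> emit B0 8A AD, reset; bytes_emitted=9
After char 12 ('P'=15): chars_in_quartet=1 acc=0xF bytes_emitted=9
After char 13 ('c'=28): chars_in_quartet=2 acc=0x3DC bytes_emitted=9
After char 14 ('R'=17): chars_in_quartet=3 acc=0xF711 bytes_emitted=9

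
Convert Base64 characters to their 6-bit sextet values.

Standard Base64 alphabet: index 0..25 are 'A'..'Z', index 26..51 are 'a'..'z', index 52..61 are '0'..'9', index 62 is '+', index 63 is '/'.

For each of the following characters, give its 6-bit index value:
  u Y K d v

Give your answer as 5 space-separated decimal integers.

'u': a..z range, 26 + ord('u') − ord('a') = 46
'Y': A..Z range, ord('Y') − ord('A') = 24
'K': A..Z range, ord('K') − ord('A') = 10
'd': a..z range, 26 + ord('d') − ord('a') = 29
'v': a..z range, 26 + ord('v') − ord('a') = 47

Answer: 46 24 10 29 47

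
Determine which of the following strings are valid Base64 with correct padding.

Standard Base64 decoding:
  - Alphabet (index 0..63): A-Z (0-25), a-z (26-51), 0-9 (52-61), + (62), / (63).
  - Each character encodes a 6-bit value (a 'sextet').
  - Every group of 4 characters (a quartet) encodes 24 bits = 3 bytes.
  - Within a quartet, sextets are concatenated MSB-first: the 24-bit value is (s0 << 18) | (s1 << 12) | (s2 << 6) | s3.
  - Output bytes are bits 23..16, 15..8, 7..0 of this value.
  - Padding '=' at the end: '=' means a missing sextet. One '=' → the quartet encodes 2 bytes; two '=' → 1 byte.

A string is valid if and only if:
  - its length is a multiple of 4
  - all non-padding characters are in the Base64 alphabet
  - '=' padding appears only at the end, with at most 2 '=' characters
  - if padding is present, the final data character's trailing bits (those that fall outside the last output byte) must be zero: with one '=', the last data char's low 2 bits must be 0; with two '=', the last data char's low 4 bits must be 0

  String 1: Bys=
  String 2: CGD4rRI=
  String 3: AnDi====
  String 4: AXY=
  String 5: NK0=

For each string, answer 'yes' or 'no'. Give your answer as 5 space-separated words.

String 1: 'Bys=' → valid
String 2: 'CGD4rRI=' → valid
String 3: 'AnDi====' → invalid (4 pad chars (max 2))
String 4: 'AXY=' → valid
String 5: 'NK0=' → valid

Answer: yes yes no yes yes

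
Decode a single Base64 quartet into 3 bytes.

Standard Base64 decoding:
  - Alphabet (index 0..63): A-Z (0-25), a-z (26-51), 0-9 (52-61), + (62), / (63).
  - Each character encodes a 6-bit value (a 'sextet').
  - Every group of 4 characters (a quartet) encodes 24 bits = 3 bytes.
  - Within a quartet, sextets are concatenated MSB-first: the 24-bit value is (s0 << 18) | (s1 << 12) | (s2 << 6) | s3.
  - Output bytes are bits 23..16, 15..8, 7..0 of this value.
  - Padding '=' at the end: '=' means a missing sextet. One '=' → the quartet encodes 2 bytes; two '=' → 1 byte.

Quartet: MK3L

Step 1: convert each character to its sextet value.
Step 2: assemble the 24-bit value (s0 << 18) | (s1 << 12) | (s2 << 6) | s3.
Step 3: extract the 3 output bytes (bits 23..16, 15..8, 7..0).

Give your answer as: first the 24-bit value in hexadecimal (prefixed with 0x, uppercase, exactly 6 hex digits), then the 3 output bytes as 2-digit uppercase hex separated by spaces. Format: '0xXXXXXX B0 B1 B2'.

Sextets: M=12, K=10, 3=55, L=11
24-bit: (12<<18) | (10<<12) | (55<<6) | 11
      = 0x300000 | 0x00A000 | 0x000DC0 | 0x00000B
      = 0x30ADCB
Bytes: (v>>16)&0xFF=30, (v>>8)&0xFF=AD, v&0xFF=CB

Answer: 0x30ADCB 30 AD CB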